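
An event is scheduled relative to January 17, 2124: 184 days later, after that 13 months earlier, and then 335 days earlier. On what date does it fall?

July 19, 2122

Adding 184 days from January 17, 2124:
January has 31 days, so 31 − 17 = 14 days remain after January 17, 2124; 184 − 14 = 170 left.
February 2124 has 29 days (2124 is a leap year): 170 − 29 = 141 left.
March 2124 has 31 days: 141 − 31 = 110 left.
April 2124 has 30 days: 110 − 30 = 80 left.
May 2124 has 31 days: 80 − 31 = 49 left.
June 2124 has 30 days: 49 − 30 = 19 left.
19 days into July 2124 → July 19, 2124.
Counting back 13 months from July 19, 2124:
month 7 − 13 = -6, which is month 6 of year 2123 → June 2123.
Day 19 is valid in June, giving June 19, 2123.
Going back 335 days from June 19, 2123:
Going back 19 days from June 19, 2123 reaches the end of the previous month; 335 − 19 = 316 left.
May 2123 has 31 days: 316 − 31 = 285 left.
April 2123 has 30 days: 285 − 30 = 255 left.
March 2123 has 31 days: 255 − 31 = 224 left.
February 2123 has 28 days (2123 is not a leap year): 224 − 28 = 196 left.
January 2123 has 31 days: 196 − 31 = 165 left.
December 2122 has 31 days: 165 − 31 = 134 left.
November 2122 has 30 days: 134 − 30 = 104 left.
October 2122 has 31 days: 104 − 31 = 73 left.
September 2122 has 30 days: 73 − 30 = 43 left.
August 2122 has 31 days: 43 − 31 = 12 left.
July 2122 has 31 days; 31 − 12 = 19 → July 19, 2122.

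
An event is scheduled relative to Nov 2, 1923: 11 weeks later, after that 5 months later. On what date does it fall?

Counting forward 11 weeks (= 77 days) from November 2, 1923:
November has 30 days, so 30 − 2 = 28 days remain after November 2, 1923; 77 − 28 = 49 left.
December 1923 has 31 days: 49 − 31 = 18 left.
18 days into January 1924 → January 18, 1924.
Advancing 5 months from January 18, 1924:
month 1 + 5 = 6 → June 1924.
Day 18 is valid in June, giving June 18, 1924.

June 18, 1924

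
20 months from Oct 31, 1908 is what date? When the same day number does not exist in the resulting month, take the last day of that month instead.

Counting forward 20 months from October 31, 1908.
month 10 + 20 = 30, which is month 6 of year 1910 → June 1910.
June 1910 has only 30 days and the start was day 31, so the date clamps to June 30, 1910.

June 30, 1910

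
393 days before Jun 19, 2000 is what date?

Counting back 393 days from June 19, 2000.
Going back 19 days from June 19, 2000 reaches the end of the previous month; 393 − 19 = 374 left.
May 2000 has 31 days: 374 − 31 = 343 left.
April 2000 has 30 days: 343 − 30 = 313 left.
March 2000 has 31 days: 313 − 31 = 282 left.
February 2000 has 29 days (2000 is a leap year (divisible by 400)): 282 − 29 = 253 left.
January 2000 has 31 days: 253 − 31 = 222 left.
December 1999 has 31 days: 222 − 31 = 191 left.
November 1999 has 30 days: 191 − 30 = 161 left.
October 1999 has 31 days: 161 − 31 = 130 left.
September 1999 has 30 days: 130 − 30 = 100 left.
August 1999 has 31 days: 100 − 31 = 69 left.
July 1999 has 31 days: 69 − 31 = 38 left.
June 1999 has 30 days: 38 − 30 = 8 left.
May 1999 has 31 days; 31 − 8 = 23 → May 23, 1999.

May 23, 1999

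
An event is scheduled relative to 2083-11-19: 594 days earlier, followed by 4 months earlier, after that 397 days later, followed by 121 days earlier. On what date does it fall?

Counting back 594 days from November 19, 2083:
Going back 19 days from November 19, 2083 reaches the end of the previous month; 594 − 19 = 575 left.
October 2083 has 31 days: 575 − 31 = 544 left.
September 2083 has 30 days: 544 − 30 = 514 left.
August 2083 has 31 days: 514 − 31 = 483 left.
July 2083 has 31 days: 483 − 31 = 452 left.
June 2083 has 30 days: 452 − 30 = 422 left.
May 2083 has 31 days: 422 − 31 = 391 left.
April 2083 has 30 days: 391 − 30 = 361 left.
March 2083 has 31 days: 361 − 31 = 330 left.
February 2083 has 28 days (2083 is not a leap year): 330 − 28 = 302 left.
January 2083 has 31 days: 302 − 31 = 271 left.
December 2082 has 31 days: 271 − 31 = 240 left.
November 2082 has 30 days: 240 − 30 = 210 left.
October 2082 has 31 days: 210 − 31 = 179 left.
September 2082 has 30 days: 179 − 30 = 149 left.
August 2082 has 31 days: 149 − 31 = 118 left.
July 2082 has 31 days: 118 − 31 = 87 left.
June 2082 has 30 days: 87 − 30 = 57 left.
May 2082 has 31 days: 57 − 31 = 26 left.
April 2082 has 30 days; 30 − 26 = 4 → April 4, 2082.
Going back 4 months from April 4, 2082:
month 4 − 4 = 0, which is month 12 of year 2081 → December 2081.
Day 4 is valid in December, giving December 4, 2081.
Adding 397 days from December 4, 2081:
December has 31 days, so 31 − 4 = 27 days remain after December 4, 2081; 397 − 27 = 370 left.
January 2082 has 31 days: 370 − 31 = 339 left.
February 2082 has 28 days (2082 is not a leap year): 339 − 28 = 311 left.
March 2082 has 31 days: 311 − 31 = 280 left.
April 2082 has 30 days: 280 − 30 = 250 left.
May 2082 has 31 days: 250 − 31 = 219 left.
June 2082 has 30 days: 219 − 30 = 189 left.
July 2082 has 31 days: 189 − 31 = 158 left.
August 2082 has 31 days: 158 − 31 = 127 left.
September 2082 has 30 days: 127 − 30 = 97 left.
October 2082 has 31 days: 97 − 31 = 66 left.
November 2082 has 30 days: 66 − 30 = 36 left.
December 2082 has 31 days: 36 − 31 = 5 left.
5 days into January 2083 → January 5, 2083.
Counting back 121 days from January 5, 2083:
Going back 5 days from January 5, 2083 reaches the end of the previous month; 121 − 5 = 116 left.
December 2082 has 31 days: 116 − 31 = 85 left.
November 2082 has 30 days: 85 − 30 = 55 left.
October 2082 has 31 days: 55 − 31 = 24 left.
September 2082 has 30 days; 30 − 24 = 6 → September 6, 2082.

September 6, 2082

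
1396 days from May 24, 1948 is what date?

March 20, 1952

Counting forward 1396 days from May 24, 1948.
May has 31 days, so 31 − 24 = 7 days remain after May 24, 1948; 1396 − 7 = 1389 left.
June 1948 has 30 days: 1389 − 30 = 1359 left.
July 1948 has 31 days: 1359 − 31 = 1328 left.
August 1948 has 31 days: 1328 − 31 = 1297 left.
September 1948 has 30 days: 1297 − 30 = 1267 left.
October 1948 has 31 days: 1267 − 31 = 1236 left.
November 1948 has 30 days: 1236 − 30 = 1206 left.
December 1948 has 31 days: 1206 − 31 = 1175 left.
January 1949 has 31 days: 1175 − 31 = 1144 left.
February 1949 has 28 days (1949 is not a leap year): 1144 − 28 = 1116 left.
March 1949 has 31 days: 1116 − 31 = 1085 left.
April 1949 has 30 days: 1085 − 30 = 1055 left.
May 1949 has 31 days: 1055 − 31 = 1024 left.
June 1949 has 30 days: 1024 − 30 = 994 left.
July 1949 has 31 days: 994 − 31 = 963 left.
August 1949 has 31 days: 963 − 31 = 932 left.
September 1949 has 30 days: 932 − 30 = 902 left.
October 1949 has 31 days: 902 − 31 = 871 left.
November 1949 has 30 days: 871 − 30 = 841 left.
December 1949 has 31 days: 841 − 31 = 810 left.
January 1950 has 31 days: 810 − 31 = 779 left.
February 1950 has 28 days (1950 is not a leap year): 779 − 28 = 751 left.
March 1950 has 31 days: 751 − 31 = 720 left.
April 1950 has 30 days: 720 − 30 = 690 left.
May 1950 has 31 days: 690 − 31 = 659 left.
June 1950 has 30 days: 659 − 30 = 629 left.
July 1950 has 31 days: 629 − 31 = 598 left.
August 1950 has 31 days: 598 − 31 = 567 left.
September 1950 has 30 days: 567 − 30 = 537 left.
October 1950 has 31 days: 537 − 31 = 506 left.
November 1950 has 30 days: 506 − 30 = 476 left.
December 1950 has 31 days: 476 − 31 = 445 left.
January 1951 has 31 days: 445 − 31 = 414 left.
February 1951 has 28 days (1951 is not a leap year): 414 − 28 = 386 left.
March 1951 has 31 days: 386 − 31 = 355 left.
April 1951 has 30 days: 355 − 30 = 325 left.
May 1951 has 31 days: 325 − 31 = 294 left.
June 1951 has 30 days: 294 − 30 = 264 left.
July 1951 has 31 days: 264 − 31 = 233 left.
August 1951 has 31 days: 233 − 31 = 202 left.
September 1951 has 30 days: 202 − 30 = 172 left.
October 1951 has 31 days: 172 − 31 = 141 left.
November 1951 has 30 days: 141 − 30 = 111 left.
December 1951 has 31 days: 111 − 31 = 80 left.
January 1952 has 31 days: 80 − 31 = 49 left.
February 1952 has 29 days (1952 is a leap year): 49 − 29 = 20 left.
20 days into March 1952 → March 20, 1952.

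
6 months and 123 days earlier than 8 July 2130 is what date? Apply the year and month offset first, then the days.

Going back 6 months and 123 days from July 8, 2130: first the month/year part, then the days.
month 7 − 6 = 1 → January 2130.
Day 8 is valid in January, giving January 8, 2130.
Now subtract 123 days from January 8, 2130.
Going back 8 days from January 8, 2130 reaches the end of the previous month; 123 − 8 = 115 left.
December 2129 has 31 days: 115 − 31 = 84 left.
November 2129 has 30 days: 84 − 30 = 54 left.
October 2129 has 31 days: 54 − 31 = 23 left.
September 2129 has 30 days; 30 − 23 = 7 → September 7, 2129.

September 7, 2129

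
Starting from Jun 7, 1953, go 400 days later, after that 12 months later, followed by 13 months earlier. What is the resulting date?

Advancing 400 days from June 7, 1953:
June has 30 days, so 30 − 7 = 23 days remain after June 7, 1953; 400 − 23 = 377 left.
July 1953 has 31 days: 377 − 31 = 346 left.
August 1953 has 31 days: 346 − 31 = 315 left.
September 1953 has 30 days: 315 − 30 = 285 left.
October 1953 has 31 days: 285 − 31 = 254 left.
November 1953 has 30 days: 254 − 30 = 224 left.
December 1953 has 31 days: 224 − 31 = 193 left.
January 1954 has 31 days: 193 − 31 = 162 left.
February 1954 has 28 days (1954 is not a leap year): 162 − 28 = 134 left.
March 1954 has 31 days: 134 − 31 = 103 left.
April 1954 has 30 days: 103 − 30 = 73 left.
May 1954 has 31 days: 73 − 31 = 42 left.
June 1954 has 30 days: 42 − 30 = 12 left.
12 days into July 1954 → July 12, 1954.
Advancing 12 months from July 12, 1954:
month 7 + 12 = 19, which is month 7 of year 1955 → July 1955.
Day 12 is valid in July, giving July 12, 1955.
Subtracting 13 months from July 12, 1955:
month 7 − 13 = -6, which is month 6 of year 1954 → June 1954.
Day 12 is valid in June, giving June 12, 1954.

June 12, 1954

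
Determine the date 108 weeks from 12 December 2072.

Counting forward 108 weeks = 756 days from December 12, 2072.
December has 31 days, so 31 − 12 = 19 days remain after December 12, 2072; 756 − 19 = 737 left.
January 2073 has 31 days: 737 − 31 = 706 left.
February 2073 has 28 days (2073 is not a leap year): 706 − 28 = 678 left.
March 2073 has 31 days: 678 − 31 = 647 left.
April 2073 has 30 days: 647 − 30 = 617 left.
May 2073 has 31 days: 617 − 31 = 586 left.
June 2073 has 30 days: 586 − 30 = 556 left.
July 2073 has 31 days: 556 − 31 = 525 left.
August 2073 has 31 days: 525 − 31 = 494 left.
September 2073 has 30 days: 494 − 30 = 464 left.
October 2073 has 31 days: 464 − 31 = 433 left.
November 2073 has 30 days: 433 − 30 = 403 left.
December 2073 has 31 days: 403 − 31 = 372 left.
January 2074 has 31 days: 372 − 31 = 341 left.
February 2074 has 28 days (2074 is not a leap year): 341 − 28 = 313 left.
March 2074 has 31 days: 313 − 31 = 282 left.
April 2074 has 30 days: 282 − 30 = 252 left.
May 2074 has 31 days: 252 − 31 = 221 left.
June 2074 has 30 days: 221 − 30 = 191 left.
July 2074 has 31 days: 191 − 31 = 160 left.
August 2074 has 31 days: 160 − 31 = 129 left.
September 2074 has 30 days: 129 − 30 = 99 left.
October 2074 has 31 days: 99 − 31 = 68 left.
November 2074 has 30 days: 68 − 30 = 38 left.
December 2074 has 31 days: 38 − 31 = 7 left.
7 days into January 2075 → January 7, 2075.

January 7, 2075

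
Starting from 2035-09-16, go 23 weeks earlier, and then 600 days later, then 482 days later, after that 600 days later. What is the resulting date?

November 15, 2039

Subtracting 23 weeks (= 161 days) from September 16, 2035:
Going back 16 days from September 16, 2035 reaches the end of the previous month; 161 − 16 = 145 left.
August 2035 has 31 days: 145 − 31 = 114 left.
July 2035 has 31 days: 114 − 31 = 83 left.
June 2035 has 30 days: 83 − 30 = 53 left.
May 2035 has 31 days: 53 − 31 = 22 left.
April 2035 has 30 days; 30 − 22 = 8 → April 8, 2035.
Adding 600 days from April 8, 2035:
April has 30 days, so 30 − 8 = 22 days remain after April 8, 2035; 600 − 22 = 578 left.
May 2035 has 31 days: 578 − 31 = 547 left.
June 2035 has 30 days: 547 − 30 = 517 left.
July 2035 has 31 days: 517 − 31 = 486 left.
August 2035 has 31 days: 486 − 31 = 455 left.
September 2035 has 30 days: 455 − 30 = 425 left.
October 2035 has 31 days: 425 − 31 = 394 left.
November 2035 has 30 days: 394 − 30 = 364 left.
December 2035 has 31 days: 364 − 31 = 333 left.
January 2036 has 31 days: 333 − 31 = 302 left.
February 2036 has 29 days (2036 is a leap year): 302 − 29 = 273 left.
March 2036 has 31 days: 273 − 31 = 242 left.
April 2036 has 30 days: 242 − 30 = 212 left.
May 2036 has 31 days: 212 − 31 = 181 left.
June 2036 has 30 days: 181 − 30 = 151 left.
July 2036 has 31 days: 151 − 31 = 120 left.
August 2036 has 31 days: 120 − 31 = 89 left.
September 2036 has 30 days: 89 − 30 = 59 left.
October 2036 has 31 days: 59 − 31 = 28 left.
28 days into November 2036 → November 28, 2036.
Advancing 482 days from November 28, 2036:
November has 30 days, so 30 − 28 = 2 days remain after November 28, 2036; 482 − 2 = 480 left.
December 2036 has 31 days: 480 − 31 = 449 left.
January 2037 has 31 days: 449 − 31 = 418 left.
February 2037 has 28 days (2037 is not a leap year): 418 − 28 = 390 left.
March 2037 has 31 days: 390 − 31 = 359 left.
April 2037 has 30 days: 359 − 30 = 329 left.
May 2037 has 31 days: 329 − 31 = 298 left.
June 2037 has 30 days: 298 − 30 = 268 left.
July 2037 has 31 days: 268 − 31 = 237 left.
August 2037 has 31 days: 237 − 31 = 206 left.
September 2037 has 30 days: 206 − 30 = 176 left.
October 2037 has 31 days: 176 − 31 = 145 left.
November 2037 has 30 days: 145 − 30 = 115 left.
December 2037 has 31 days: 115 − 31 = 84 left.
January 2038 has 31 days: 84 − 31 = 53 left.
February 2038 has 28 days (2038 is not a leap year): 53 − 28 = 25 left.
25 days into March 2038 → March 25, 2038.
Adding 600 days from March 25, 2038:
March has 31 days, so 31 − 25 = 6 days remain after March 25, 2038; 600 − 6 = 594 left.
April 2038 has 30 days: 594 − 30 = 564 left.
May 2038 has 31 days: 564 − 31 = 533 left.
June 2038 has 30 days: 533 − 30 = 503 left.
July 2038 has 31 days: 503 − 31 = 472 left.
August 2038 has 31 days: 472 − 31 = 441 left.
September 2038 has 30 days: 441 − 30 = 411 left.
October 2038 has 31 days: 411 − 31 = 380 left.
November 2038 has 30 days: 380 − 30 = 350 left.
December 2038 has 31 days: 350 − 31 = 319 left.
January 2039 has 31 days: 319 − 31 = 288 left.
February 2039 has 28 days (2039 is not a leap year): 288 − 28 = 260 left.
March 2039 has 31 days: 260 − 31 = 229 left.
April 2039 has 30 days: 229 − 30 = 199 left.
May 2039 has 31 days: 199 − 31 = 168 left.
June 2039 has 30 days: 168 − 30 = 138 left.
July 2039 has 31 days: 138 − 31 = 107 left.
August 2039 has 31 days: 107 − 31 = 76 left.
September 2039 has 30 days: 76 − 30 = 46 left.
October 2039 has 31 days: 46 − 31 = 15 left.
15 days into November 2039 → November 15, 2039.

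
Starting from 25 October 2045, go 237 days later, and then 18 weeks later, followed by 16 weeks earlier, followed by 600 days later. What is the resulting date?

Adding 237 days from October 25, 2045:
October has 31 days, so 31 − 25 = 6 days remain after October 25, 2045; 237 − 6 = 231 left.
November 2045 has 30 days: 231 − 30 = 201 left.
December 2045 has 31 days: 201 − 31 = 170 left.
January 2046 has 31 days: 170 − 31 = 139 left.
February 2046 has 28 days (2046 is not a leap year): 139 − 28 = 111 left.
March 2046 has 31 days: 111 − 31 = 80 left.
April 2046 has 30 days: 80 − 30 = 50 left.
May 2046 has 31 days: 50 − 31 = 19 left.
19 days into June 2046 → June 19, 2046.
Adding 18 weeks (= 126 days) from June 19, 2046:
June has 30 days, so 30 − 19 = 11 days remain after June 19, 2046; 126 − 11 = 115 left.
July 2046 has 31 days: 115 − 31 = 84 left.
August 2046 has 31 days: 84 − 31 = 53 left.
September 2046 has 30 days: 53 − 30 = 23 left.
23 days into October 2046 → October 23, 2046.
Subtracting 16 weeks (= 112 days) from October 23, 2046:
Going back 23 days from October 23, 2046 reaches the end of the previous month; 112 − 23 = 89 left.
September 2046 has 30 days: 89 − 30 = 59 left.
August 2046 has 31 days: 59 − 31 = 28 left.
July 2046 has 31 days; 31 − 28 = 3 → July 3, 2046.
Adding 600 days from July 3, 2046:
July has 31 days, so 31 − 3 = 28 days remain after July 3, 2046; 600 − 28 = 572 left.
August 2046 has 31 days: 572 − 31 = 541 left.
September 2046 has 30 days: 541 − 30 = 511 left.
October 2046 has 31 days: 511 − 31 = 480 left.
November 2046 has 30 days: 480 − 30 = 450 left.
December 2046 has 31 days: 450 − 31 = 419 left.
January 2047 has 31 days: 419 − 31 = 388 left.
February 2047 has 28 days (2047 is not a leap year): 388 − 28 = 360 left.
March 2047 has 31 days: 360 − 31 = 329 left.
April 2047 has 30 days: 329 − 30 = 299 left.
May 2047 has 31 days: 299 − 31 = 268 left.
June 2047 has 30 days: 268 − 30 = 238 left.
July 2047 has 31 days: 238 − 31 = 207 left.
August 2047 has 31 days: 207 − 31 = 176 left.
September 2047 has 30 days: 176 − 30 = 146 left.
October 2047 has 31 days: 146 − 31 = 115 left.
November 2047 has 30 days: 115 − 30 = 85 left.
December 2047 has 31 days: 85 − 31 = 54 left.
January 2048 has 31 days: 54 − 31 = 23 left.
23 days into February 2048 → February 23, 2048.

February 23, 2048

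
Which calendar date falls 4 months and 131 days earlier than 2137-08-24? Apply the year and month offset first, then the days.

December 14, 2136

Going back 4 months and 131 days from August 24, 2137: first the month/year part, then the days.
month 8 − 4 = 4 → April 2137.
Day 24 is valid in April, giving April 24, 2137.
Now subtract 131 days from April 24, 2137.
Going back 24 days from April 24, 2137 reaches the end of the previous month; 131 − 24 = 107 left.
March 2137 has 31 days: 107 − 31 = 76 left.
February 2137 has 28 days (2137 is not a leap year): 76 − 28 = 48 left.
January 2137 has 31 days: 48 − 31 = 17 left.
December 2136 has 31 days; 31 − 17 = 14 → December 14, 2136.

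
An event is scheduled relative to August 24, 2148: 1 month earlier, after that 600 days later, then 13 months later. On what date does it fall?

Counting back 1 month from August 24, 2148:
month 8 − 1 = 7 → July 2148.
Day 24 is valid in July, giving July 24, 2148.
Advancing 600 days from July 24, 2148:
July has 31 days, so 31 − 24 = 7 days remain after July 24, 2148; 600 − 7 = 593 left.
August 2148 has 31 days: 593 − 31 = 562 left.
September 2148 has 30 days: 562 − 30 = 532 left.
October 2148 has 31 days: 532 − 31 = 501 left.
November 2148 has 30 days: 501 − 30 = 471 left.
December 2148 has 31 days: 471 − 31 = 440 left.
January 2149 has 31 days: 440 − 31 = 409 left.
February 2149 has 28 days (2149 is not a leap year): 409 − 28 = 381 left.
March 2149 has 31 days: 381 − 31 = 350 left.
April 2149 has 30 days: 350 − 30 = 320 left.
May 2149 has 31 days: 320 − 31 = 289 left.
June 2149 has 30 days: 289 − 30 = 259 left.
July 2149 has 31 days: 259 − 31 = 228 left.
August 2149 has 31 days: 228 − 31 = 197 left.
September 2149 has 30 days: 197 − 30 = 167 left.
October 2149 has 31 days: 167 − 31 = 136 left.
November 2149 has 30 days: 136 − 30 = 106 left.
December 2149 has 31 days: 106 − 31 = 75 left.
January 2150 has 31 days: 75 − 31 = 44 left.
February 2150 has 28 days (2150 is not a leap year): 44 − 28 = 16 left.
16 days into March 2150 → March 16, 2150.
Adding 13 months from March 16, 2150:
month 3 + 13 = 16, which is month 4 of year 2151 → April 2151.
Day 16 is valid in April, giving April 16, 2151.

April 16, 2151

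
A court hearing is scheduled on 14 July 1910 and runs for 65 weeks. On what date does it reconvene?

October 12, 1911

Counting forward 65 weeks = 455 days from July 14, 1910.
July has 31 days, so 31 − 14 = 17 days remain after July 14, 1910; 455 − 17 = 438 left.
August 1910 has 31 days: 438 − 31 = 407 left.
September 1910 has 30 days: 407 − 30 = 377 left.
October 1910 has 31 days: 377 − 31 = 346 left.
November 1910 has 30 days: 346 − 30 = 316 left.
December 1910 has 31 days: 316 − 31 = 285 left.
January 1911 has 31 days: 285 − 31 = 254 left.
February 1911 has 28 days (1911 is not a leap year): 254 − 28 = 226 left.
March 1911 has 31 days: 226 − 31 = 195 left.
April 1911 has 30 days: 195 − 30 = 165 left.
May 1911 has 31 days: 165 − 31 = 134 left.
June 1911 has 30 days: 134 − 30 = 104 left.
July 1911 has 31 days: 104 − 31 = 73 left.
August 1911 has 31 days: 73 − 31 = 42 left.
September 1911 has 30 days: 42 − 30 = 12 left.
12 days into October 1911 → October 12, 1911.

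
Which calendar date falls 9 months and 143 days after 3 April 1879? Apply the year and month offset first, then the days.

May 25, 1880

Adding 9 months and 143 days from April 3, 1879: first the month/year part, then the days.
month 4 + 9 = 13, which is month 1 of year 1880 → January 1880.
Day 3 is valid in January, giving January 3, 1880.
Now add 143 days from January 3, 1880.
January has 31 days, so 31 − 3 = 28 days remain after January 3, 1880; 143 − 28 = 115 left.
February 1880 has 29 days (1880 is a leap year): 115 − 29 = 86 left.
March 1880 has 31 days: 86 − 31 = 55 left.
April 1880 has 30 days: 55 − 30 = 25 left.
25 days into May 1880 → May 25, 1880.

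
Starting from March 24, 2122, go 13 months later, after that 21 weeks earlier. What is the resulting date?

November 28, 2122

Advancing 13 months from March 24, 2122:
month 3 + 13 = 16, which is month 4 of year 2123 → April 2123.
Day 24 is valid in April, giving April 24, 2123.
Counting back 21 weeks (= 147 days) from April 24, 2123:
Going back 24 days from April 24, 2123 reaches the end of the previous month; 147 − 24 = 123 left.
March 2123 has 31 days: 123 − 31 = 92 left.
February 2123 has 28 days (2123 is not a leap year): 92 − 28 = 64 left.
January 2123 has 31 days: 64 − 31 = 33 left.
December 2122 has 31 days: 33 − 31 = 2 left.
November 2122 has 30 days; 30 − 2 = 28 → November 28, 2122.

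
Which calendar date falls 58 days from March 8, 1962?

May 5, 1962

Counting forward 58 days from March 8, 1962.
March has 31 days, so 31 − 8 = 23 days remain after March 8, 1962; 58 − 23 = 35 left.
April 1962 has 30 days: 35 − 30 = 5 left.
5 days into May 1962 → May 5, 1962.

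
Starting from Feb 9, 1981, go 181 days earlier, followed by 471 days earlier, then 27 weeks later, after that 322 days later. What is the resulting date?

September 21, 1980

Going back 181 days from February 9, 1981:
Going back 9 days from February 9, 1981 reaches the end of the previous month; 181 − 9 = 172 left.
January 1981 has 31 days: 172 − 31 = 141 left.
December 1980 has 31 days: 141 − 31 = 110 left.
November 1980 has 30 days: 110 − 30 = 80 left.
October 1980 has 31 days: 80 − 31 = 49 left.
September 1980 has 30 days: 49 − 30 = 19 left.
August 1980 has 31 days; 31 − 19 = 12 → August 12, 1980.
Counting back 471 days from August 12, 1980:
Going back 12 days from August 12, 1980 reaches the end of the previous month; 471 − 12 = 459 left.
July 1980 has 31 days: 459 − 31 = 428 left.
June 1980 has 30 days: 428 − 30 = 398 left.
May 1980 has 31 days: 398 − 31 = 367 left.
April 1980 has 30 days: 367 − 30 = 337 left.
March 1980 has 31 days: 337 − 31 = 306 left.
February 1980 has 29 days (1980 is a leap year): 306 − 29 = 277 left.
January 1980 has 31 days: 277 − 31 = 246 left.
December 1979 has 31 days: 246 − 31 = 215 left.
November 1979 has 30 days: 215 − 30 = 185 left.
October 1979 has 31 days: 185 − 31 = 154 left.
September 1979 has 30 days: 154 − 30 = 124 left.
August 1979 has 31 days: 124 − 31 = 93 left.
July 1979 has 31 days: 93 − 31 = 62 left.
June 1979 has 30 days: 62 − 30 = 32 left.
May 1979 has 31 days: 32 − 31 = 1 left.
April 1979 has 30 days; 30 − 1 = 29 → April 29, 1979.
Advancing 27 weeks (= 189 days) from April 29, 1979:
April has 30 days, so 30 − 29 = 1 day remains after April 29, 1979; 189 − 1 = 188 left.
May 1979 has 31 days: 188 − 31 = 157 left.
June 1979 has 30 days: 157 − 30 = 127 left.
July 1979 has 31 days: 127 − 31 = 96 left.
August 1979 has 31 days: 96 − 31 = 65 left.
September 1979 has 30 days: 65 − 30 = 35 left.
October 1979 has 31 days: 35 − 31 = 4 left.
4 days into November 1979 → November 4, 1979.
Counting forward 322 days from November 4, 1979:
November has 30 days, so 30 − 4 = 26 days remain after November 4, 1979; 322 − 26 = 296 left.
December 1979 has 31 days: 296 − 31 = 265 left.
January 1980 has 31 days: 265 − 31 = 234 left.
February 1980 has 29 days (1980 is a leap year): 234 − 29 = 205 left.
March 1980 has 31 days: 205 − 31 = 174 left.
April 1980 has 30 days: 174 − 30 = 144 left.
May 1980 has 31 days: 144 − 31 = 113 left.
June 1980 has 30 days: 113 − 30 = 83 left.
July 1980 has 31 days: 83 − 31 = 52 left.
August 1980 has 31 days: 52 − 31 = 21 left.
21 days into September 1980 → September 21, 1980.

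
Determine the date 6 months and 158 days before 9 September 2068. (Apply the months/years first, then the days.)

October 3, 2067

Subtracting 6 months and 158 days from September 9, 2068: first the month/year part, then the days.
month 9 − 6 = 3 → March 2068.
Day 9 is valid in March, giving March 9, 2068.
Now subtract 158 days from March 9, 2068.
Going back 9 days from March 9, 2068 reaches the end of the previous month; 158 − 9 = 149 left.
February 2068 has 29 days (2068 is a leap year): 149 − 29 = 120 left.
January 2068 has 31 days: 120 − 31 = 89 left.
December 2067 has 31 days: 89 − 31 = 58 left.
November 2067 has 30 days: 58 − 30 = 28 left.
October 2067 has 31 days; 31 − 28 = 3 → October 3, 2067.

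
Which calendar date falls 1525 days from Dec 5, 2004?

February 7, 2009

Counting forward 1525 days from December 5, 2004.
December has 31 days, so 31 − 5 = 26 days remain after December 5, 2004; 1525 − 26 = 1499 left.
January 2005 has 31 days: 1499 − 31 = 1468 left.
February 2005 has 28 days (2005 is not a leap year): 1468 − 28 = 1440 left.
March 2005 has 31 days: 1440 − 31 = 1409 left.
April 2005 has 30 days: 1409 − 30 = 1379 left.
May 2005 has 31 days: 1379 − 31 = 1348 left.
June 2005 has 30 days: 1348 − 30 = 1318 left.
July 2005 has 31 days: 1318 − 31 = 1287 left.
August 2005 has 31 days: 1287 − 31 = 1256 left.
September 2005 has 30 days: 1256 − 30 = 1226 left.
October 2005 has 31 days: 1226 − 31 = 1195 left.
November 2005 has 30 days: 1195 − 30 = 1165 left.
December 2005 has 31 days: 1165 − 31 = 1134 left.
January 2006 has 31 days: 1134 − 31 = 1103 left.
February 2006 has 28 days (2006 is not a leap year): 1103 − 28 = 1075 left.
March 2006 has 31 days: 1075 − 31 = 1044 left.
April 2006 has 30 days: 1044 − 30 = 1014 left.
May 2006 has 31 days: 1014 − 31 = 983 left.
June 2006 has 30 days: 983 − 30 = 953 left.
July 2006 has 31 days: 953 − 31 = 922 left.
August 2006 has 31 days: 922 − 31 = 891 left.
September 2006 has 30 days: 891 − 30 = 861 left.
October 2006 has 31 days: 861 − 31 = 830 left.
November 2006 has 30 days: 830 − 30 = 800 left.
December 2006 has 31 days: 800 − 31 = 769 left.
January 2007 has 31 days: 769 − 31 = 738 left.
February 2007 has 28 days (2007 is not a leap year): 738 − 28 = 710 left.
March 2007 has 31 days: 710 − 31 = 679 left.
April 2007 has 30 days: 679 − 30 = 649 left.
May 2007 has 31 days: 649 − 31 = 618 left.
June 2007 has 30 days: 618 − 30 = 588 left.
July 2007 has 31 days: 588 − 31 = 557 left.
August 2007 has 31 days: 557 − 31 = 526 left.
September 2007 has 30 days: 526 − 30 = 496 left.
October 2007 has 31 days: 496 − 31 = 465 left.
November 2007 has 30 days: 465 − 30 = 435 left.
December 2007 has 31 days: 435 − 31 = 404 left.
January 2008 has 31 days: 404 − 31 = 373 left.
February 2008 has 29 days (2008 is a leap year): 373 − 29 = 344 left.
March 2008 has 31 days: 344 − 31 = 313 left.
April 2008 has 30 days: 313 − 30 = 283 left.
May 2008 has 31 days: 283 − 31 = 252 left.
June 2008 has 30 days: 252 − 30 = 222 left.
July 2008 has 31 days: 222 − 31 = 191 left.
August 2008 has 31 days: 191 − 31 = 160 left.
September 2008 has 30 days: 160 − 30 = 130 left.
October 2008 has 31 days: 130 − 31 = 99 left.
November 2008 has 30 days: 99 − 30 = 69 left.
December 2008 has 31 days: 69 − 31 = 38 left.
January 2009 has 31 days: 38 − 31 = 7 left.
7 days into February 2009 → February 7, 2009.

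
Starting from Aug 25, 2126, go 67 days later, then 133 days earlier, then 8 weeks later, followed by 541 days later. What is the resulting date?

February 7, 2128

Adding 67 days from August 25, 2126:
August has 31 days, so 31 − 25 = 6 days remain after August 25, 2126; 67 − 6 = 61 left.
September 2126 has 30 days: 61 − 30 = 31 left.
31 days into October 2126 → October 31, 2126.
Counting back 133 days from October 31, 2126:
Going back 31 days from October 31, 2126 reaches the end of the previous month; 133 − 31 = 102 left.
September 2126 has 30 days: 102 − 30 = 72 left.
August 2126 has 31 days: 72 − 31 = 41 left.
July 2126 has 31 days: 41 − 31 = 10 left.
June 2126 has 30 days; 30 − 10 = 20 → June 20, 2126.
Adding 8 weeks (= 56 days) from June 20, 2126:
June has 30 days, so 30 − 20 = 10 days remain after June 20, 2126; 56 − 10 = 46 left.
July 2126 has 31 days: 46 − 31 = 15 left.
15 days into August 2126 → August 15, 2126.
Advancing 541 days from August 15, 2126:
August has 31 days, so 31 − 15 = 16 days remain after August 15, 2126; 541 − 16 = 525 left.
September 2126 has 30 days: 525 − 30 = 495 left.
October 2126 has 31 days: 495 − 31 = 464 left.
November 2126 has 30 days: 464 − 30 = 434 left.
December 2126 has 31 days: 434 − 31 = 403 left.
January 2127 has 31 days: 403 − 31 = 372 left.
February 2127 has 28 days (2127 is not a leap year): 372 − 28 = 344 left.
March 2127 has 31 days: 344 − 31 = 313 left.
April 2127 has 30 days: 313 − 30 = 283 left.
May 2127 has 31 days: 283 − 31 = 252 left.
June 2127 has 30 days: 252 − 30 = 222 left.
July 2127 has 31 days: 222 − 31 = 191 left.
August 2127 has 31 days: 191 − 31 = 160 left.
September 2127 has 30 days: 160 − 30 = 130 left.
October 2127 has 31 days: 130 − 31 = 99 left.
November 2127 has 30 days: 99 − 30 = 69 left.
December 2127 has 31 days: 69 − 31 = 38 left.
January 2128 has 31 days: 38 − 31 = 7 left.
7 days into February 2128 → February 7, 2128.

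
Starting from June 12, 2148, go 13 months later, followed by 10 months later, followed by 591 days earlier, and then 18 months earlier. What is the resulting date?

Counting forward 13 months from June 12, 2148:
month 6 + 13 = 19, which is month 7 of year 2149 → July 2149.
Day 12 is valid in July, giving July 12, 2149.
Advancing 10 months from July 12, 2149:
month 7 + 10 = 17, which is month 5 of year 2150 → May 2150.
Day 12 is valid in May, giving May 12, 2150.
Going back 591 days from May 12, 2150:
Going back 12 days from May 12, 2150 reaches the end of the previous month; 591 − 12 = 579 left.
April 2150 has 30 days: 579 − 30 = 549 left.
March 2150 has 31 days: 549 − 31 = 518 left.
February 2150 has 28 days (2150 is not a leap year): 518 − 28 = 490 left.
January 2150 has 31 days: 490 − 31 = 459 left.
December 2149 has 31 days: 459 − 31 = 428 left.
November 2149 has 30 days: 428 − 30 = 398 left.
October 2149 has 31 days: 398 − 31 = 367 left.
September 2149 has 30 days: 367 − 30 = 337 left.
August 2149 has 31 days: 337 − 31 = 306 left.
July 2149 has 31 days: 306 − 31 = 275 left.
June 2149 has 30 days: 275 − 30 = 245 left.
May 2149 has 31 days: 245 − 31 = 214 left.
April 2149 has 30 days: 214 − 30 = 184 left.
March 2149 has 31 days: 184 − 31 = 153 left.
February 2149 has 28 days (2149 is not a leap year): 153 − 28 = 125 left.
January 2149 has 31 days: 125 − 31 = 94 left.
December 2148 has 31 days: 94 − 31 = 63 left.
November 2148 has 30 days: 63 − 30 = 33 left.
October 2148 has 31 days: 33 − 31 = 2 left.
September 2148 has 30 days; 30 − 2 = 28 → September 28, 2148.
Going back 18 months from September 28, 2148:
month 9 − 18 = -9, which is month 3 of year 2147 → March 2147.
Day 28 is valid in March, giving March 28, 2147.

March 28, 2147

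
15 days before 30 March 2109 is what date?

Counting back 15 days from March 30, 2109.
30 − 15 = 15, still in March 2109.

March 15, 2109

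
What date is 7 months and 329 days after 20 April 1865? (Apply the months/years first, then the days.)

October 15, 1866

Adding 7 months and 329 days from April 20, 1865: first the month/year part, then the days.
month 4 + 7 = 11 → November 1865.
Day 20 is valid in November, giving November 20, 1865.
Now add 329 days from November 20, 1865.
November has 30 days, so 30 − 20 = 10 days remain after November 20, 1865; 329 − 10 = 319 left.
December 1865 has 31 days: 319 − 31 = 288 left.
January 1866 has 31 days: 288 − 31 = 257 left.
February 1866 has 28 days (1866 is not a leap year): 257 − 28 = 229 left.
March 1866 has 31 days: 229 − 31 = 198 left.
April 1866 has 30 days: 198 − 30 = 168 left.
May 1866 has 31 days: 168 − 31 = 137 left.
June 1866 has 30 days: 137 − 30 = 107 left.
July 1866 has 31 days: 107 − 31 = 76 left.
August 1866 has 31 days: 76 − 31 = 45 left.
September 1866 has 30 days: 45 − 30 = 15 left.
15 days into October 1866 → October 15, 1866.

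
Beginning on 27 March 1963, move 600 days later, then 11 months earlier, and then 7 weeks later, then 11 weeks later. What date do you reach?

April 20, 1964

Advancing 600 days from March 27, 1963:
March has 31 days, so 31 − 27 = 4 days remain after March 27, 1963; 600 − 4 = 596 left.
April 1963 has 30 days: 596 − 30 = 566 left.
May 1963 has 31 days: 566 − 31 = 535 left.
June 1963 has 30 days: 535 − 30 = 505 left.
July 1963 has 31 days: 505 − 31 = 474 left.
August 1963 has 31 days: 474 − 31 = 443 left.
September 1963 has 30 days: 443 − 30 = 413 left.
October 1963 has 31 days: 413 − 31 = 382 left.
November 1963 has 30 days: 382 − 30 = 352 left.
December 1963 has 31 days: 352 − 31 = 321 left.
January 1964 has 31 days: 321 − 31 = 290 left.
February 1964 has 29 days (1964 is a leap year): 290 − 29 = 261 left.
March 1964 has 31 days: 261 − 31 = 230 left.
April 1964 has 30 days: 230 − 30 = 200 left.
May 1964 has 31 days: 200 − 31 = 169 left.
June 1964 has 30 days: 169 − 30 = 139 left.
July 1964 has 31 days: 139 − 31 = 108 left.
August 1964 has 31 days: 108 − 31 = 77 left.
September 1964 has 30 days: 77 − 30 = 47 left.
October 1964 has 31 days: 47 − 31 = 16 left.
16 days into November 1964 → November 16, 1964.
Counting back 11 months from November 16, 1964:
month 11 − 11 = 0, which is month 12 of year 1963 → December 1963.
Day 16 is valid in December, giving December 16, 1963.
Counting forward 7 weeks (= 49 days) from December 16, 1963:
December has 31 days, so 31 − 16 = 15 days remain after December 16, 1963; 49 − 15 = 34 left.
January 1964 has 31 days: 34 − 31 = 3 left.
3 days into February 1964 → February 3, 1964.
Adding 11 weeks (= 77 days) from February 3, 1964:
February has 29 days, so 29 − 3 = 26 days remain after February 3, 1964; 77 − 26 = 51 left.
March 1964 has 31 days: 51 − 31 = 20 left.
20 days into April 1964 → April 20, 1964.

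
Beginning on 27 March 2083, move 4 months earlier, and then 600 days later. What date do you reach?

Subtracting 4 months from March 27, 2083:
month 3 − 4 = -1, which is month 11 of year 2082 → November 2082.
Day 27 is valid in November, giving November 27, 2082.
Adding 600 days from November 27, 2082:
November has 30 days, so 30 − 27 = 3 days remain after November 27, 2082; 600 − 3 = 597 left.
December 2082 has 31 days: 597 − 31 = 566 left.
January 2083 has 31 days: 566 − 31 = 535 left.
February 2083 has 28 days (2083 is not a leap year): 535 − 28 = 507 left.
March 2083 has 31 days: 507 − 31 = 476 left.
April 2083 has 30 days: 476 − 30 = 446 left.
May 2083 has 31 days: 446 − 31 = 415 left.
June 2083 has 30 days: 415 − 30 = 385 left.
July 2083 has 31 days: 385 − 31 = 354 left.
August 2083 has 31 days: 354 − 31 = 323 left.
September 2083 has 30 days: 323 − 30 = 293 left.
October 2083 has 31 days: 293 − 31 = 262 left.
November 2083 has 30 days: 262 − 30 = 232 left.
December 2083 has 31 days: 232 − 31 = 201 left.
January 2084 has 31 days: 201 − 31 = 170 left.
February 2084 has 29 days (2084 is a leap year): 170 − 29 = 141 left.
March 2084 has 31 days: 141 − 31 = 110 left.
April 2084 has 30 days: 110 − 30 = 80 left.
May 2084 has 31 days: 80 − 31 = 49 left.
June 2084 has 30 days: 49 − 30 = 19 left.
19 days into July 2084 → July 19, 2084.

July 19, 2084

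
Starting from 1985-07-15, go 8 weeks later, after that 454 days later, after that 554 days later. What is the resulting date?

Adding 8 weeks (= 56 days) from July 15, 1985:
July has 31 days, so 31 − 15 = 16 days remain after July 15, 1985; 56 − 16 = 40 left.
August 1985 has 31 days: 40 − 31 = 9 left.
9 days into September 1985 → September 9, 1985.
Counting forward 454 days from September 9, 1985:
September has 30 days, so 30 − 9 = 21 days remain after September 9, 1985; 454 − 21 = 433 left.
October 1985 has 31 days: 433 − 31 = 402 left.
November 1985 has 30 days: 402 − 30 = 372 left.
December 1985 has 31 days: 372 − 31 = 341 left.
January 1986 has 31 days: 341 − 31 = 310 left.
February 1986 has 28 days (1986 is not a leap year): 310 − 28 = 282 left.
March 1986 has 31 days: 282 − 31 = 251 left.
April 1986 has 30 days: 251 − 30 = 221 left.
May 1986 has 31 days: 221 − 31 = 190 left.
June 1986 has 30 days: 190 − 30 = 160 left.
July 1986 has 31 days: 160 − 31 = 129 left.
August 1986 has 31 days: 129 − 31 = 98 left.
September 1986 has 30 days: 98 − 30 = 68 left.
October 1986 has 31 days: 68 − 31 = 37 left.
November 1986 has 30 days: 37 − 30 = 7 left.
7 days into December 1986 → December 7, 1986.
Counting forward 554 days from December 7, 1986:
December has 31 days, so 31 − 7 = 24 days remain after December 7, 1986; 554 − 24 = 530 left.
January 1987 has 31 days: 530 − 31 = 499 left.
February 1987 has 28 days (1987 is not a leap year): 499 − 28 = 471 left.
March 1987 has 31 days: 471 − 31 = 440 left.
April 1987 has 30 days: 440 − 30 = 410 left.
May 1987 has 31 days: 410 − 31 = 379 left.
June 1987 has 30 days: 379 − 30 = 349 left.
July 1987 has 31 days: 349 − 31 = 318 left.
August 1987 has 31 days: 318 − 31 = 287 left.
September 1987 has 30 days: 287 − 30 = 257 left.
October 1987 has 31 days: 257 − 31 = 226 left.
November 1987 has 30 days: 226 − 30 = 196 left.
December 1987 has 31 days: 196 − 31 = 165 left.
January 1988 has 31 days: 165 − 31 = 134 left.
February 1988 has 29 days (1988 is a leap year): 134 − 29 = 105 left.
March 1988 has 31 days: 105 − 31 = 74 left.
April 1988 has 30 days: 74 − 30 = 44 left.
May 1988 has 31 days: 44 − 31 = 13 left.
13 days into June 1988 → June 13, 1988.

June 13, 1988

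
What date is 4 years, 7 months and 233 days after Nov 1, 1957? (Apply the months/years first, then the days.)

Advancing 4 years, 7 months and 233 days from November 1, 1957: first the month/year part, then the days.
+4 years → 1961; month 11 + 7 = 18, which is month 6 of year 1962 → June 1962.
Day 1 is valid in June, giving June 1, 1962.
Now add 233 days from June 1, 1962.
June has 30 days, so 30 − 1 = 29 days remain after June 1, 1962; 233 − 29 = 204 left.
July 1962 has 31 days: 204 − 31 = 173 left.
August 1962 has 31 days: 173 − 31 = 142 left.
September 1962 has 30 days: 142 − 30 = 112 left.
October 1962 has 31 days: 112 − 31 = 81 left.
November 1962 has 30 days: 81 − 30 = 51 left.
December 1962 has 31 days: 51 − 31 = 20 left.
20 days into January 1963 → January 20, 1963.

January 20, 1963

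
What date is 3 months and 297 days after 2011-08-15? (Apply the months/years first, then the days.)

September 7, 2012

Advancing 3 months and 297 days from August 15, 2011: first the month/year part, then the days.
month 8 + 3 = 11 → November 2011.
Day 15 is valid in November, giving November 15, 2011.
Now add 297 days from November 15, 2011.
November has 30 days, so 30 − 15 = 15 days remain after November 15, 2011; 297 − 15 = 282 left.
December 2011 has 31 days: 282 − 31 = 251 left.
January 2012 has 31 days: 251 − 31 = 220 left.
February 2012 has 29 days (2012 is a leap year): 220 − 29 = 191 left.
March 2012 has 31 days: 191 − 31 = 160 left.
April 2012 has 30 days: 160 − 30 = 130 left.
May 2012 has 31 days: 130 − 31 = 99 left.
June 2012 has 30 days: 99 − 30 = 69 left.
July 2012 has 31 days: 69 − 31 = 38 left.
August 2012 has 31 days: 38 − 31 = 7 left.
7 days into September 2012 → September 7, 2012.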